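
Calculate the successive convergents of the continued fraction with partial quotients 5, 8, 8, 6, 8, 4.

Using the convergent recurrence p_i = a_i*p_{i-1} + p_{i-2}, q_i = a_i*q_{i-1} + q_{i-2} with p_{-2}=0, p_{-1}=1, q_{-2}=1, q_{-1}=0:
  i=0: a_0=5, p_0 = 5*1 + 0 = 5, q_0 = 5*0 + 1 = 1.
  i=1: a_1=8, p_1 = 8*5 + 1 = 41, q_1 = 8*1 + 0 = 8.
  i=2: a_2=8, p_2 = 8*41 + 5 = 333, q_2 = 8*8 + 1 = 65.
  i=3: a_3=6, p_3 = 6*333 + 41 = 2039, q_3 = 6*65 + 8 = 398.
  i=4: a_4=8, p_4 = 8*2039 + 333 = 16645, q_4 = 8*398 + 65 = 3249.
  i=5: a_5=4, p_5 = 4*16645 + 2039 = 68619, q_5 = 4*3249 + 398 = 13394.

5/1, 41/8, 333/65, 2039/398, 16645/3249, 68619/13394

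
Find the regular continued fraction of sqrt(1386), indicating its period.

Write x_i = (sqrt(1386) + m_i)/d_i with (m_0, d_0) = (0, 1). a_0 = floor(sqrt(1386)) = 37, since 37^2 = 1369 <= 1386 < 1444 = 38^2.
Iterate m_{i+1} = d_i*a_i - m_i, d_{i+1} = (1386 - m_{i+1}^2)/d_i, a_{i+1} = floor((a_0 + m_{i+1})/d_{i+1}):
  m_1 = 1*37 - 0 = 37, d_1 = (1386 - 37^2)/1 = 17/1 = 17, a_1 = floor((37 + 37)/17) = 4.
  m_2 = 17*4 - 37 = 31, d_2 = (1386 - 31^2)/17 = 425/17 = 25, a_2 = floor((37 + 31)/25) = 2.
  m_3 = 25*2 - 31 = 19, d_3 = (1386 - 19^2)/25 = 1025/25 = 41, a_3 = floor((37 + 19)/41) = 1.
  m_4 = 41*1 - 19 = 22, d_4 = (1386 - 22^2)/41 = 902/41 = 22, a_4 = floor((37 + 22)/22) = 2.
  m_5 = 22*2 - 22 = 22, d_5 = (1386 - 22^2)/22 = 902/22 = 41, a_5 = floor((37 + 22)/41) = 1.
  m_6 = 41*1 - 22 = 19, d_6 = (1386 - 19^2)/41 = 1025/41 = 25, a_6 = floor((37 + 19)/25) = 2.
  m_7 = 25*2 - 19 = 31, d_7 = (1386 - 31^2)/25 = 425/25 = 17, a_7 = floor((37 + 31)/17) = 4.
  m_8 = 17*4 - 31 = 37, d_8 = (1386 - 37^2)/17 = 17/17 = 1, a_8 = floor((37 + 37)/1) = 74.
  m_9 = 1*74 - 37 = 37, d_9 = (1386 - 37^2)/1 = 17/1 = 17: (m_9, d_9) = (m_1, d_1) = (37, 17), so from here the quotients repeat a_1, ..., a_8; the period length is 8.
Hence the expansion of sqrt(1386) is a_0 = 37 followed by the repeating block 4, 2, 1, 2, 1, 2, 4, 74 (period 8).

[37; (4, 2, 1, 2, 1, 2, 4, 74)]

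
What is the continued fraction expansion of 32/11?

Run the Euclidean algorithm on 32 and 11; the successive quotients are the partial quotients a_0, a_1, ... (each step inverts the fractional part left over by the previous one):
  32 = 2*11 + 10, so a_0 = 2.
  11 = 1*10 + 1, so a_1 = 1.
  10 = 10*1 + 0, so a_2 = 10.
The remainder reaches 0 after 3 divisions, so the expansion has 3 partial quotients, read off in order.

[2; 1, 10]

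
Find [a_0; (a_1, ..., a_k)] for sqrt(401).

Write x_i = (sqrt(401) + m_i)/d_i with (m_0, d_0) = (0, 1). a_0 = floor(sqrt(401)) = 20, since 20^2 = 400 <= 401 < 441 = 21^2.
Iterate m_{i+1} = d_i*a_i - m_i, d_{i+1} = (401 - m_{i+1}^2)/d_i, a_{i+1} = floor((a_0 + m_{i+1})/d_{i+1}):
  m_1 = 1*20 - 0 = 20, d_1 = (401 - 20^2)/1 = 1/1 = 1, a_1 = floor((20 + 20)/1) = 40.
  m_2 = 1*40 - 20 = 20, d_2 = (401 - 20^2)/1 = 1/1 = 1: (m_2, d_2) = (m_1, d_1) = (20, 1), so from here the quotient a_1 repeats; the period length is 1.
Hence the expansion of sqrt(401) is a_0 = 20 followed by the repeating block 40 (period 1).

[20; (40)]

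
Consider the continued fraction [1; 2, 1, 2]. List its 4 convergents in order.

Using the convergent recurrence p_i = a_i*p_{i-1} + p_{i-2}, q_i = a_i*q_{i-1} + q_{i-2} with p_{-2}=0, p_{-1}=1, q_{-2}=1, q_{-1}=0:
  i=0: a_0=1, p_0 = 1*1 + 0 = 1, q_0 = 1*0 + 1 = 1.
  i=1: a_1=2, p_1 = 2*1 + 1 = 3, q_1 = 2*1 + 0 = 2.
  i=2: a_2=1, p_2 = 1*3 + 1 = 4, q_2 = 1*2 + 1 = 3.
  i=3: a_3=2, p_3 = 2*4 + 3 = 11, q_3 = 2*3 + 2 = 8.

1/1, 3/2, 4/3, 11/8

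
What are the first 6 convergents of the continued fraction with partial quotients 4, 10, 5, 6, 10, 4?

Using the convergent recurrence p_i = a_i*p_{i-1} + p_{i-2}, q_i = a_i*q_{i-1} + q_{i-2} with p_{-2}=0, p_{-1}=1, q_{-2}=1, q_{-1}=0:
  i=0: a_0=4, p_0 = 4*1 + 0 = 4, q_0 = 4*0 + 1 = 1.
  i=1: a_1=10, p_1 = 10*4 + 1 = 41, q_1 = 10*1 + 0 = 10.
  i=2: a_2=5, p_2 = 5*41 + 4 = 209, q_2 = 5*10 + 1 = 51.
  i=3: a_3=6, p_3 = 6*209 + 41 = 1295, q_3 = 6*51 + 10 = 316.
  i=4: a_4=10, p_4 = 10*1295 + 209 = 13159, q_4 = 10*316 + 51 = 3211.
  i=5: a_5=4, p_5 = 4*13159 + 1295 = 53931, q_5 = 4*3211 + 316 = 13160.

4/1, 41/10, 209/51, 1295/316, 13159/3211, 53931/13160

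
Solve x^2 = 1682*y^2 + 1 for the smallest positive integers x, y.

(x, y) = (3363, 82)

First expand sqrt(1682) as a continued fraction. With x_i = (sqrt(1682) + m_i)/d_i and (m_0, d_0) = (0, 1): a_0 = floor(sqrt(1682)) = 41, since 41^2 = 1681 <= 1682 < 1764 = 42^2.
Iterate m_{i+1} = d_i*a_i - m_i, d_{i+1} = (1682 - m_{i+1}^2)/d_i, a_{i+1} = floor((a_0 + m_{i+1})/d_{i+1}):
  m_1 = 1*41 - 0 = 41, d_1 = (1682 - 41^2)/1 = 1/1 = 1, a_1 = floor((41 + 41)/1) = 82.
  m_2 = 1*82 - 41 = 41, d_2 = (1682 - 41^2)/1 = 1/1 = 1: (m_2, d_2) = (m_1, d_1) = (41, 1), so from here the quotient a_1 repeats; the period length is 1.
So sqrt(1682) = [41; (82)] with period length k = 1.
k is odd, so (p_{k-1}, q_{k-1}) only solves x^2 - 1682y^2 = -1 and the fundamental solution of x^2 - 1682y^2 = 1 is (p_{2k-1}, q_{2k-1}) = (p_1, q_1); compute convergents through index 1, running through the period twice.
Convergents (p_i = a_i*p_{i-1} + p_{i-2}, q_i = a_i*q_{i-1} + q_{i-2} with p_{-2}=0, p_{-1}=1, q_{-2}=1, q_{-1}=0):
  i=0: a_0=41, p_0 = 41*1 + 0 = 41, q_0 = 41*0 + 1 = 1.
  i=1: a_1=82, p_1 = 82*41 + 1 = 3363, q_1 = 82*1 + 0 = 82.
Indeed p_0^2 - 1682*q_0^2 = 1681 - 1682 = -1, not +1.
Check: 3363^2 - 1682*82^2 = 11309769 - 11309768 = 1, so (x, y) = (3363, 82) solves the equation, and by the theorem it is the least positive solution.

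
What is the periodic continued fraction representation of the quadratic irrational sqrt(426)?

Write x_i = (sqrt(426) + m_i)/d_i with (m_0, d_0) = (0, 1). a_0 = floor(sqrt(426)) = 20, since 20^2 = 400 <= 426 < 441 = 21^2.
Iterate m_{i+1} = d_i*a_i - m_i, d_{i+1} = (426 - m_{i+1}^2)/d_i, a_{i+1} = floor((a_0 + m_{i+1})/d_{i+1}):
  m_1 = 1*20 - 0 = 20, d_1 = (426 - 20^2)/1 = 26/1 = 26, a_1 = floor((20 + 20)/26) = 1.
  m_2 = 26*1 - 20 = 6, d_2 = (426 - 6^2)/26 = 390/26 = 15, a_2 = floor((20 + 6)/15) = 1.
  m_3 = 15*1 - 6 = 9, d_3 = (426 - 9^2)/15 = 345/15 = 23, a_3 = floor((20 + 9)/23) = 1.
  m_4 = 23*1 - 9 = 14, d_4 = (426 - 14^2)/23 = 230/23 = 10, a_4 = floor((20 + 14)/10) = 3.
  m_5 = 10*3 - 14 = 16, d_5 = (426 - 16^2)/10 = 170/10 = 17, a_5 = floor((20 + 16)/17) = 2.
  m_6 = 17*2 - 16 = 18, d_6 = (426 - 18^2)/17 = 102/17 = 6, a_6 = floor((20 + 18)/6) = 6.
  m_7 = 6*6 - 18 = 18, d_7 = (426 - 18^2)/6 = 102/6 = 17, a_7 = floor((20 + 18)/17) = 2.
  m_8 = 17*2 - 18 = 16, d_8 = (426 - 16^2)/17 = 170/17 = 10, a_8 = floor((20 + 16)/10) = 3.
  m_9 = 10*3 - 16 = 14, d_9 = (426 - 14^2)/10 = 230/10 = 23, a_9 = floor((20 + 14)/23) = 1.
  m_10 = 23*1 - 14 = 9, d_10 = (426 - 9^2)/23 = 345/23 = 15, a_10 = floor((20 + 9)/15) = 1.
  m_11 = 15*1 - 9 = 6, d_11 = (426 - 6^2)/15 = 390/15 = 26, a_11 = floor((20 + 6)/26) = 1.
  m_12 = 26*1 - 6 = 20, d_12 = (426 - 20^2)/26 = 26/26 = 1, a_12 = floor((20 + 20)/1) = 40.
  m_13 = 1*40 - 20 = 20, d_13 = (426 - 20^2)/1 = 26/1 = 26: (m_13, d_13) = (m_1, d_1) = (20, 26), so from here the quotients repeat a_1, ..., a_12; the period length is 12.
Hence the expansion of sqrt(426) is a_0 = 20 followed by the repeating block 1, 1, 1, 3, 2, 6, 2, 3, 1, 1, 1, 40 (period 12).

[20; (1, 1, 1, 3, 2, 6, 2, 3, 1, 1, 1, 40)]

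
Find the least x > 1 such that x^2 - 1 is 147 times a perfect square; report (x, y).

(x, y) = (97, 8)

First expand sqrt(147) as a continued fraction. With x_i = (sqrt(147) + m_i)/d_i and (m_0, d_0) = (0, 1): a_0 = floor(sqrt(147)) = 12, since 12^2 = 144 <= 147 < 169 = 13^2.
Iterate m_{i+1} = d_i*a_i - m_i, d_{i+1} = (147 - m_{i+1}^2)/d_i, a_{i+1} = floor((a_0 + m_{i+1})/d_{i+1}):
  m_1 = 1*12 - 0 = 12, d_1 = (147 - 12^2)/1 = 3/1 = 3, a_1 = floor((12 + 12)/3) = 8.
  m_2 = 3*8 - 12 = 12, d_2 = (147 - 12^2)/3 = 3/3 = 1, a_2 = floor((12 + 12)/1) = 24.
  m_3 = 1*24 - 12 = 12, d_3 = (147 - 12^2)/1 = 3/1 = 3: (m_3, d_3) = (m_1, d_1) = (12, 3), so from here the quotients repeat a_1, a_2; the period length is 2.
So sqrt(147) = [12; (8, 24)] with period length k = 2.
k is even, so the fundamental solution of x^2 - 147y^2 = 1 is (p_{k-1}, q_{k-1}) = (p_1, q_1); compute convergents through index 1.
Convergents (p_i = a_i*p_{i-1} + p_{i-2}, q_i = a_i*q_{i-1} + q_{i-2} with p_{-2}=0, p_{-1}=1, q_{-2}=1, q_{-1}=0):
  i=0: a_0=12, p_0 = 12*1 + 0 = 12, q_0 = 12*0 + 1 = 1.
  i=1: a_1=8, p_1 = 8*12 + 1 = 97, q_1 = 8*1 + 0 = 8.
Check: 97^2 - 147*8^2 = 9409 - 9408 = 1, so (x, y) = (97, 8) solves the equation, and by the theorem it is the least positive solution.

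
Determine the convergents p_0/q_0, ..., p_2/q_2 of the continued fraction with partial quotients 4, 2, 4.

Using the convergent recurrence p_i = a_i*p_{i-1} + p_{i-2}, q_i = a_i*q_{i-1} + q_{i-2} with p_{-2}=0, p_{-1}=1, q_{-2}=1, q_{-1}=0:
  i=0: a_0=4, p_0 = 4*1 + 0 = 4, q_0 = 4*0 + 1 = 1.
  i=1: a_1=2, p_1 = 2*4 + 1 = 9, q_1 = 2*1 + 0 = 2.
  i=2: a_2=4, p_2 = 4*9 + 4 = 40, q_2 = 4*2 + 1 = 9.

4/1, 9/2, 40/9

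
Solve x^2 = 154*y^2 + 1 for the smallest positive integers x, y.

(x, y) = (21295, 1716)

First expand sqrt(154) as a continued fraction. With x_i = (sqrt(154) + m_i)/d_i and (m_0, d_0) = (0, 1): a_0 = floor(sqrt(154)) = 12, since 12^2 = 144 <= 154 < 169 = 13^2.
Iterate m_{i+1} = d_i*a_i - m_i, d_{i+1} = (154 - m_{i+1}^2)/d_i, a_{i+1} = floor((a_0 + m_{i+1})/d_{i+1}):
  m_1 = 1*12 - 0 = 12, d_1 = (154 - 12^2)/1 = 10/1 = 10, a_1 = floor((12 + 12)/10) = 2.
  m_2 = 10*2 - 12 = 8, d_2 = (154 - 8^2)/10 = 90/10 = 9, a_2 = floor((12 + 8)/9) = 2.
  m_3 = 9*2 - 8 = 10, d_3 = (154 - 10^2)/9 = 54/9 = 6, a_3 = floor((12 + 10)/6) = 3.
  m_4 = 6*3 - 10 = 8, d_4 = (154 - 8^2)/6 = 90/6 = 15, a_4 = floor((12 + 8)/15) = 1.
  m_5 = 15*1 - 8 = 7, d_5 = (154 - 7^2)/15 = 105/15 = 7, a_5 = floor((12 + 7)/7) = 2.
  m_6 = 7*2 - 7 = 7, d_6 = (154 - 7^2)/7 = 105/7 = 15, a_6 = floor((12 + 7)/15) = 1.
  m_7 = 15*1 - 7 = 8, d_7 = (154 - 8^2)/15 = 90/15 = 6, a_7 = floor((12 + 8)/6) = 3.
  m_8 = 6*3 - 8 = 10, d_8 = (154 - 10^2)/6 = 54/6 = 9, a_8 = floor((12 + 10)/9) = 2.
  m_9 = 9*2 - 10 = 8, d_9 = (154 - 8^2)/9 = 90/9 = 10, a_9 = floor((12 + 8)/10) = 2.
  m_10 = 10*2 - 8 = 12, d_10 = (154 - 12^2)/10 = 10/10 = 1, a_10 = floor((12 + 12)/1) = 24.
  m_11 = 1*24 - 12 = 12, d_11 = (154 - 12^2)/1 = 10/1 = 10: (m_11, d_11) = (m_1, d_1) = (12, 10), so from here the quotients repeat a_1, ..., a_10; the period length is 10.
So sqrt(154) = [12; (2, 2, 3, 1, 2, 1, 3, 2, 2, 24)] with period length k = 10.
k is even, so the fundamental solution of x^2 - 154y^2 = 1 is (p_{k-1}, q_{k-1}) = (p_9, q_9); compute convergents through index 9.
Convergents (p_i = a_i*p_{i-1} + p_{i-2}, q_i = a_i*q_{i-1} + q_{i-2} with p_{-2}=0, p_{-1}=1, q_{-2}=1, q_{-1}=0):
  i=0: a_0=12, p_0 = 12*1 + 0 = 12, q_0 = 12*0 + 1 = 1.
  i=1: a_1=2, p_1 = 2*12 + 1 = 25, q_1 = 2*1 + 0 = 2.
  i=2: a_2=2, p_2 = 2*25 + 12 = 62, q_2 = 2*2 + 1 = 5.
  i=3: a_3=3, p_3 = 3*62 + 25 = 211, q_3 = 3*5 + 2 = 17.
  i=4: a_4=1, p_4 = 1*211 + 62 = 273, q_4 = 1*17 + 5 = 22.
  i=5: a_5=2, p_5 = 2*273 + 211 = 757, q_5 = 2*22 + 17 = 61.
  i=6: a_6=1, p_6 = 1*757 + 273 = 1030, q_6 = 1*61 + 22 = 83.
  i=7: a_7=3, p_7 = 3*1030 + 757 = 3847, q_7 = 3*83 + 61 = 310.
  i=8: a_8=2, p_8 = 2*3847 + 1030 = 8724, q_8 = 2*310 + 83 = 703.
  i=9: a_9=2, p_9 = 2*8724 + 3847 = 21295, q_9 = 2*703 + 310 = 1716.
Check: 21295^2 - 154*1716^2 = 453477025 - 453477024 = 1, so (x, y) = (21295, 1716) solves the equation, and by the theorem it is the least positive solution.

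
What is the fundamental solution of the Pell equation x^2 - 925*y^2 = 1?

First expand sqrt(925) as a continued fraction. With x_i = (sqrt(925) + m_i)/d_i and (m_0, d_0) = (0, 1): a_0 = floor(sqrt(925)) = 30, since 30^2 = 900 <= 925 < 961 = 31^2.
Iterate m_{i+1} = d_i*a_i - m_i, d_{i+1} = (925 - m_{i+1}^2)/d_i, a_{i+1} = floor((a_0 + m_{i+1})/d_{i+1}):
  m_1 = 1*30 - 0 = 30, d_1 = (925 - 30^2)/1 = 25/1 = 25, a_1 = floor((30 + 30)/25) = 2.
  m_2 = 25*2 - 30 = 20, d_2 = (925 - 20^2)/25 = 525/25 = 21, a_2 = floor((30 + 20)/21) = 2.
  m_3 = 21*2 - 20 = 22, d_3 = (925 - 22^2)/21 = 441/21 = 21, a_3 = floor((30 + 22)/21) = 2.
  m_4 = 21*2 - 22 = 20, d_4 = (925 - 20^2)/21 = 525/21 = 25, a_4 = floor((30 + 20)/25) = 2.
  m_5 = 25*2 - 20 = 30, d_5 = (925 - 30^2)/25 = 25/25 = 1, a_5 = floor((30 + 30)/1) = 60.
  m_6 = 1*60 - 30 = 30, d_6 = (925 - 30^2)/1 = 25/1 = 25: (m_6, d_6) = (m_1, d_1) = (30, 25), so from here the quotients repeat a_1, ..., a_5; the period length is 5.
So sqrt(925) = [30; (2, 2, 2, 2, 60)] with period length k = 5.
k is odd, so (p_{k-1}, q_{k-1}) only solves x^2 - 925y^2 = -1 and the fundamental solution of x^2 - 925y^2 = 1 is (p_{2k-1}, q_{2k-1}) = (p_9, q_9); compute convergents through index 9, running through the period twice.
Convergents (p_i = a_i*p_{i-1} + p_{i-2}, q_i = a_i*q_{i-1} + q_{i-2} with p_{-2}=0, p_{-1}=1, q_{-2}=1, q_{-1}=0):
  i=0: a_0=30, p_0 = 30*1 + 0 = 30, q_0 = 30*0 + 1 = 1.
  i=1: a_1=2, p_1 = 2*30 + 1 = 61, q_1 = 2*1 + 0 = 2.
  i=2: a_2=2, p_2 = 2*61 + 30 = 152, q_2 = 2*2 + 1 = 5.
  i=3: a_3=2, p_3 = 2*152 + 61 = 365, q_3 = 2*5 + 2 = 12.
  i=4: a_4=2, p_4 = 2*365 + 152 = 882, q_4 = 2*12 + 5 = 29.
  i=5: a_5=60, p_5 = 60*882 + 365 = 53285, q_5 = 60*29 + 12 = 1752.
  i=6: a_6=2, p_6 = 2*53285 + 882 = 107452, q_6 = 2*1752 + 29 = 3533.
  i=7: a_7=2, p_7 = 2*107452 + 53285 = 268189, q_7 = 2*3533 + 1752 = 8818.
  i=8: a_8=2, p_8 = 2*268189 + 107452 = 643830, q_8 = 2*8818 + 3533 = 21169.
  i=9: a_9=2, p_9 = 2*643830 + 268189 = 1555849, q_9 = 2*21169 + 8818 = 51156.
Indeed p_4^2 - 925*q_4^2 = 777924 - 777925 = -1, not +1.
Check: 1555849^2 - 925*51156^2 = 2420666110801 - 2420666110800 = 1, so (x, y) = (1555849, 51156) solves the equation, and by the theorem it is the least positive solution.

(x, y) = (1555849, 51156)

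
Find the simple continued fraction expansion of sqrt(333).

Write x_i = (sqrt(333) + m_i)/d_i with (m_0, d_0) = (0, 1). a_0 = floor(sqrt(333)) = 18, since 18^2 = 324 <= 333 < 361 = 19^2.
Iterate m_{i+1} = d_i*a_i - m_i, d_{i+1} = (333 - m_{i+1}^2)/d_i, a_{i+1} = floor((a_0 + m_{i+1})/d_{i+1}):
  m_1 = 1*18 - 0 = 18, d_1 = (333 - 18^2)/1 = 9/1 = 9, a_1 = floor((18 + 18)/9) = 4.
  m_2 = 9*4 - 18 = 18, d_2 = (333 - 18^2)/9 = 9/9 = 1, a_2 = floor((18 + 18)/1) = 36.
  m_3 = 1*36 - 18 = 18, d_3 = (333 - 18^2)/1 = 9/1 = 9: (m_3, d_3) = (m_1, d_1) = (18, 9), so from here the quotients repeat a_1, a_2; the period length is 2.
Hence the expansion of sqrt(333) is a_0 = 18 followed by the repeating block 4, 36 (period 2).

[18; (4, 36)]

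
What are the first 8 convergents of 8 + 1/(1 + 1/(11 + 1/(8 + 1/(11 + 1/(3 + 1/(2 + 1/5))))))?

8/1, 9/1, 107/12, 865/97, 9622/1079, 29731/3334, 69084/7747, 375151/42069

Using the convergent recurrence p_i = a_i*p_{i-1} + p_{i-2}, q_i = a_i*q_{i-1} + q_{i-2} with p_{-2}=0, p_{-1}=1, q_{-2}=1, q_{-1}=0:
  i=0: a_0=8, p_0 = 8*1 + 0 = 8, q_0 = 8*0 + 1 = 1.
  i=1: a_1=1, p_1 = 1*8 + 1 = 9, q_1 = 1*1 + 0 = 1.
  i=2: a_2=11, p_2 = 11*9 + 8 = 107, q_2 = 11*1 + 1 = 12.
  i=3: a_3=8, p_3 = 8*107 + 9 = 865, q_3 = 8*12 + 1 = 97.
  i=4: a_4=11, p_4 = 11*865 + 107 = 9622, q_4 = 11*97 + 12 = 1079.
  i=5: a_5=3, p_5 = 3*9622 + 865 = 29731, q_5 = 3*1079 + 97 = 3334.
  i=6: a_6=2, p_6 = 2*29731 + 9622 = 69084, q_6 = 2*3334 + 1079 = 7747.
  i=7: a_7=5, p_7 = 5*69084 + 29731 = 375151, q_7 = 5*7747 + 3334 = 42069.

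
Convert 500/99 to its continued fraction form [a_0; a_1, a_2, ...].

Run the Euclidean algorithm on 500 and 99; the successive quotients are the partial quotients a_0, a_1, ... (each step inverts the fractional part left over by the previous one):
  500 = 5*99 + 5, so a_0 = 5.
  99 = 19*5 + 4, so a_1 = 19.
  5 = 1*4 + 1, so a_2 = 1.
  4 = 4*1 + 0, so a_3 = 4.
The remainder reaches 0 after 4 divisions, so the expansion has 4 partial quotients, read off in order.

[5; 19, 1, 4]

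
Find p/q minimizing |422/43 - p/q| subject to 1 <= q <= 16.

157/16

Expand x = 422/43 as a continued fraction with the Euclidean algorithm:
  422 = 9*43 + 35, so a_0 = 9.
  43 = 1*35 + 8, so a_1 = 1.
  35 = 4*8 + 3, so a_2 = 4.
  8 = 2*3 + 2, so a_3 = 2.
  3 = 1*2 + 1, so a_4 = 1.
  2 = 2*1 + 0, so a_5 = 2.
so x = [9; 1, 4, 2, 1, 2].
Convergents (p_i = a_i*p_{i-1} + p_{i-2}, q_i = a_i*q_{i-1} + q_{i-2} with p_{-2}=0, p_{-1}=1, q_{-2}=1, q_{-1}=0), until the denominator exceeds 16:
  i=0: a_0=9, p_0 = 9*1 + 0 = 9, q_0 = 9*0 + 1 = 1.
  i=1: a_1=1, p_1 = 1*9 + 1 = 10, q_1 = 1*1 + 0 = 1.
  i=2: a_2=4, p_2 = 4*10 + 9 = 49, q_2 = 4*1 + 1 = 5.
  i=3: a_3=2, p_3 = 2*49 + 10 = 108, q_3 = 2*5 + 1 = 11.
  i=4: a_4=1, p_4 = 1*108 + 49 = 157, q_4 = 1*11 + 5 = 16.
  i=5: a_5=2, p_5 = 2*157 + 108 = 422, q_5 = 2*16 + 11 = 43.
q_5 = 43 > 16, so the last convergent with denominator <= 16 is p_4/q_4 = 157/16.
The closest fraction with denominator <= 16 is either p_4/q_4 or the intermediate fraction (k*p_4 + p_3)/(k*q_4 + q_3) with the largest k >= 1 whose denominator stays <= 16; these approach x as k grows, and every other convergent or intermediate fraction in range is farther away.
Largest k: floor((16 - q_3)/q_4) = floor((16 - 11)/16) = 0.
Since k = 0, no intermediate fraction beyond p_4/q_4 has denominator <= 16, so the convergent 157/16 is the closest (its error is |422*16 - 157*43|/(43*16) = 1/688).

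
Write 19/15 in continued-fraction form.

[1; 3, 1, 3]

Run the Euclidean algorithm on 19 and 15; the successive quotients are the partial quotients a_0, a_1, ... (each step inverts the fractional part left over by the previous one):
  19 = 1*15 + 4, so a_0 = 1.
  15 = 3*4 + 3, so a_1 = 3.
  4 = 1*3 + 1, so a_2 = 1.
  3 = 3*1 + 0, so a_3 = 3.
The remainder reaches 0 after 4 divisions, so the expansion has 4 partial quotients, read off in order.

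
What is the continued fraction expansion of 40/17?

[2; 2, 1, 5]

Run the Euclidean algorithm on 40 and 17; the successive quotients are the partial quotients a_0, a_1, ... (each step inverts the fractional part left over by the previous one):
  40 = 2*17 + 6, so a_0 = 2.
  17 = 2*6 + 5, so a_1 = 2.
  6 = 1*5 + 1, so a_2 = 1.
  5 = 5*1 + 0, so a_3 = 5.
The remainder reaches 0 after 4 divisions, so the expansion has 4 partial quotients, read off in order.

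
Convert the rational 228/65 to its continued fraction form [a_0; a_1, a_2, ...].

Run the Euclidean algorithm on 228 and 65; the successive quotients are the partial quotients a_0, a_1, ... (each step inverts the fractional part left over by the previous one):
  228 = 3*65 + 33, so a_0 = 3.
  65 = 1*33 + 32, so a_1 = 1.
  33 = 1*32 + 1, so a_2 = 1.
  32 = 32*1 + 0, so a_3 = 32.
The remainder reaches 0 after 4 divisions, so the expansion has 4 partial quotients, read off in order.

[3; 1, 1, 32]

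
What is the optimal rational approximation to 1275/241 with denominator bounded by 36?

Expand x = 1275/241 as a continued fraction with the Euclidean algorithm:
  1275 = 5*241 + 70, so a_0 = 5.
  241 = 3*70 + 31, so a_1 = 3.
  70 = 2*31 + 8, so a_2 = 2.
  31 = 3*8 + 7, so a_3 = 3.
  8 = 1*7 + 1, so a_4 = 1.
  7 = 7*1 + 0, so a_5 = 7.
so x = [5; 3, 2, 3, 1, 7].
Convergents (p_i = a_i*p_{i-1} + p_{i-2}, q_i = a_i*q_{i-1} + q_{i-2} with p_{-2}=0, p_{-1}=1, q_{-2}=1, q_{-1}=0), until the denominator exceeds 36:
  i=0: a_0=5, p_0 = 5*1 + 0 = 5, q_0 = 5*0 + 1 = 1.
  i=1: a_1=3, p_1 = 3*5 + 1 = 16, q_1 = 3*1 + 0 = 3.
  i=2: a_2=2, p_2 = 2*16 + 5 = 37, q_2 = 2*3 + 1 = 7.
  i=3: a_3=3, p_3 = 3*37 + 16 = 127, q_3 = 3*7 + 3 = 24.
  i=4: a_4=1, p_4 = 1*127 + 37 = 164, q_4 = 1*24 + 7 = 31.
  i=5: a_5=7, p_5 = 7*164 + 127 = 1275, q_5 = 7*31 + 24 = 241.
q_5 = 241 > 36, so the last convergent with denominator <= 36 is p_4/q_4 = 164/31.
The closest fraction with denominator <= 36 is either p_4/q_4 or the intermediate fraction (k*p_4 + p_3)/(k*q_4 + q_3) with the largest k >= 1 whose denominator stays <= 36; these approach x as k grows, and every other convergent or intermediate fraction in range is farther away.
Largest k: floor((36 - q_3)/q_4) = floor((36 - 24)/31) = 0.
Since k = 0, no intermediate fraction beyond p_4/q_4 has denominator <= 36, so the convergent 164/31 is the closest (its error is |1275*31 - 164*241|/(241*31) = 1/7471).

164/31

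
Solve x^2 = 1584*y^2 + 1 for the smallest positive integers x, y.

(x, y) = (199, 5)

First expand sqrt(1584) as a continued fraction. With x_i = (sqrt(1584) + m_i)/d_i and (m_0, d_0) = (0, 1): a_0 = floor(sqrt(1584)) = 39, since 39^2 = 1521 <= 1584 < 1600 = 40^2.
Iterate m_{i+1} = d_i*a_i - m_i, d_{i+1} = (1584 - m_{i+1}^2)/d_i, a_{i+1} = floor((a_0 + m_{i+1})/d_{i+1}):
  m_1 = 1*39 - 0 = 39, d_1 = (1584 - 39^2)/1 = 63/1 = 63, a_1 = floor((39 + 39)/63) = 1.
  m_2 = 63*1 - 39 = 24, d_2 = (1584 - 24^2)/63 = 1008/63 = 16, a_2 = floor((39 + 24)/16) = 3.
  m_3 = 16*3 - 24 = 24, d_3 = (1584 - 24^2)/16 = 1008/16 = 63, a_3 = floor((39 + 24)/63) = 1.
  m_4 = 63*1 - 24 = 39, d_4 = (1584 - 39^2)/63 = 63/63 = 1, a_4 = floor((39 + 39)/1) = 78.
  m_5 = 1*78 - 39 = 39, d_5 = (1584 - 39^2)/1 = 63/1 = 63: (m_5, d_5) = (m_1, d_1) = (39, 63), so from here the quotients repeat a_1, ..., a_4; the period length is 4.
So sqrt(1584) = [39; (1, 3, 1, 78)] with period length k = 4.
k is even, so the fundamental solution of x^2 - 1584y^2 = 1 is (p_{k-1}, q_{k-1}) = (p_3, q_3); compute convergents through index 3.
Convergents (p_i = a_i*p_{i-1} + p_{i-2}, q_i = a_i*q_{i-1} + q_{i-2} with p_{-2}=0, p_{-1}=1, q_{-2}=1, q_{-1}=0):
  i=0: a_0=39, p_0 = 39*1 + 0 = 39, q_0 = 39*0 + 1 = 1.
  i=1: a_1=1, p_1 = 1*39 + 1 = 40, q_1 = 1*1 + 0 = 1.
  i=2: a_2=3, p_2 = 3*40 + 39 = 159, q_2 = 3*1 + 1 = 4.
  i=3: a_3=1, p_3 = 1*159 + 40 = 199, q_3 = 1*4 + 1 = 5.
Check: 199^2 - 1584*5^2 = 39601 - 39600 = 1, so (x, y) = (199, 5) solves the equation, and by the theorem it is the least positive solution.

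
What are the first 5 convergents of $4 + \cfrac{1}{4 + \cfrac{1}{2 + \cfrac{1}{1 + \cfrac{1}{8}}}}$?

Using the convergent recurrence p_i = a_i*p_{i-1} + p_{i-2}, q_i = a_i*q_{i-1} + q_{i-2} with p_{-2}=0, p_{-1}=1, q_{-2}=1, q_{-1}=0:
  i=0: a_0=4, p_0 = 4*1 + 0 = 4, q_0 = 4*0 + 1 = 1.
  i=1: a_1=4, p_1 = 4*4 + 1 = 17, q_1 = 4*1 + 0 = 4.
  i=2: a_2=2, p_2 = 2*17 + 4 = 38, q_2 = 2*4 + 1 = 9.
  i=3: a_3=1, p_3 = 1*38 + 17 = 55, q_3 = 1*9 + 4 = 13.
  i=4: a_4=8, p_4 = 8*55 + 38 = 478, q_4 = 8*13 + 9 = 113.

4/1, 17/4, 38/9, 55/13, 478/113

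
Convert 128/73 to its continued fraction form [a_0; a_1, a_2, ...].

[1; 1, 3, 18]

Run the Euclidean algorithm on 128 and 73; the successive quotients are the partial quotients a_0, a_1, ... (each step inverts the fractional part left over by the previous one):
  128 = 1*73 + 55, so a_0 = 1.
  73 = 1*55 + 18, so a_1 = 1.
  55 = 3*18 + 1, so a_2 = 3.
  18 = 18*1 + 0, so a_3 = 18.
The remainder reaches 0 after 4 divisions, so the expansion has 4 partial quotients, read off in order.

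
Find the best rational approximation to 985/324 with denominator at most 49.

76/25

Expand x = 985/324 as a continued fraction with the Euclidean algorithm:
  985 = 3*324 + 13, so a_0 = 3.
  324 = 24*13 + 12, so a_1 = 24.
  13 = 1*12 + 1, so a_2 = 1.
  12 = 12*1 + 0, so a_3 = 12.
so x = [3; 24, 1, 12].
Convergents (p_i = a_i*p_{i-1} + p_{i-2}, q_i = a_i*q_{i-1} + q_{i-2} with p_{-2}=0, p_{-1}=1, q_{-2}=1, q_{-1}=0), until the denominator exceeds 49:
  i=0: a_0=3, p_0 = 3*1 + 0 = 3, q_0 = 3*0 + 1 = 1.
  i=1: a_1=24, p_1 = 24*3 + 1 = 73, q_1 = 24*1 + 0 = 24.
  i=2: a_2=1, p_2 = 1*73 + 3 = 76, q_2 = 1*24 + 1 = 25.
  i=3: a_3=12, p_3 = 12*76 + 73 = 985, q_3 = 12*25 + 24 = 324.
q_3 = 324 > 49, so the last convergent with denominator <= 49 is p_2/q_2 = 76/25.
The closest fraction with denominator <= 49 is either p_2/q_2 or the intermediate fraction (k*p_2 + p_1)/(k*q_2 + q_1) with the largest k >= 1 whose denominator stays <= 49; these approach x as k grows, and every other convergent or intermediate fraction in range is farther away.
Largest k: floor((49 - q_1)/q_2) = floor((49 - 24)/25) = 1.
That gives (1*76 + 73)/(1*25 + 24) = 149/49.
Compare the errors: |x - 76/25| = |985*25 - 76*324|/(324*25) = 1/8100, and |x - 149/49| = |985*49 - 149*324|/(324*49) = 11/15876.
Cross-multiplying, 1*15876 = 15876 < 89100 = 11*8100, so 1/8100 is smaller: the convergent 76/25 is closer to x than 149/49.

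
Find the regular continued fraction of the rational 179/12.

Run the Euclidean algorithm on 179 and 12; the successive quotients are the partial quotients a_0, a_1, ... (each step inverts the fractional part left over by the previous one):
  179 = 14*12 + 11, so a_0 = 14.
  12 = 1*11 + 1, so a_1 = 1.
  11 = 11*1 + 0, so a_2 = 11.
The remainder reaches 0 after 3 divisions, so the expansion has 3 partial quotients, read off in order.

[14; 1, 11]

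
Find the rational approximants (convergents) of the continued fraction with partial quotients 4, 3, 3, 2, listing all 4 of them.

Using the convergent recurrence p_i = a_i*p_{i-1} + p_{i-2}, q_i = a_i*q_{i-1} + q_{i-2} with p_{-2}=0, p_{-1}=1, q_{-2}=1, q_{-1}=0:
  i=0: a_0=4, p_0 = 4*1 + 0 = 4, q_0 = 4*0 + 1 = 1.
  i=1: a_1=3, p_1 = 3*4 + 1 = 13, q_1 = 3*1 + 0 = 3.
  i=2: a_2=3, p_2 = 3*13 + 4 = 43, q_2 = 3*3 + 1 = 10.
  i=3: a_3=2, p_3 = 2*43 + 13 = 99, q_3 = 2*10 + 3 = 23.

4/1, 13/3, 43/10, 99/23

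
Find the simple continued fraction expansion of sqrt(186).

[13; (1, 1, 1, 3, 4, 3, 1, 1, 1, 26)]

Write x_i = (sqrt(186) + m_i)/d_i with (m_0, d_0) = (0, 1). a_0 = floor(sqrt(186)) = 13, since 13^2 = 169 <= 186 < 196 = 14^2.
Iterate m_{i+1} = d_i*a_i - m_i, d_{i+1} = (186 - m_{i+1}^2)/d_i, a_{i+1} = floor((a_0 + m_{i+1})/d_{i+1}):
  m_1 = 1*13 - 0 = 13, d_1 = (186 - 13^2)/1 = 17/1 = 17, a_1 = floor((13 + 13)/17) = 1.
  m_2 = 17*1 - 13 = 4, d_2 = (186 - 4^2)/17 = 170/17 = 10, a_2 = floor((13 + 4)/10) = 1.
  m_3 = 10*1 - 4 = 6, d_3 = (186 - 6^2)/10 = 150/10 = 15, a_3 = floor((13 + 6)/15) = 1.
  m_4 = 15*1 - 6 = 9, d_4 = (186 - 9^2)/15 = 105/15 = 7, a_4 = floor((13 + 9)/7) = 3.
  m_5 = 7*3 - 9 = 12, d_5 = (186 - 12^2)/7 = 42/7 = 6, a_5 = floor((13 + 12)/6) = 4.
  m_6 = 6*4 - 12 = 12, d_6 = (186 - 12^2)/6 = 42/6 = 7, a_6 = floor((13 + 12)/7) = 3.
  m_7 = 7*3 - 12 = 9, d_7 = (186 - 9^2)/7 = 105/7 = 15, a_7 = floor((13 + 9)/15) = 1.
  m_8 = 15*1 - 9 = 6, d_8 = (186 - 6^2)/15 = 150/15 = 10, a_8 = floor((13 + 6)/10) = 1.
  m_9 = 10*1 - 6 = 4, d_9 = (186 - 4^2)/10 = 170/10 = 17, a_9 = floor((13 + 4)/17) = 1.
  m_10 = 17*1 - 4 = 13, d_10 = (186 - 13^2)/17 = 17/17 = 1, a_10 = floor((13 + 13)/1) = 26.
  m_11 = 1*26 - 13 = 13, d_11 = (186 - 13^2)/1 = 17/1 = 17: (m_11, d_11) = (m_1, d_1) = (13, 17), so from here the quotients repeat a_1, ..., a_10; the period length is 10.
Hence the expansion of sqrt(186) is a_0 = 13 followed by the repeating block 1, 1, 1, 3, 4, 3, 1, 1, 1, 26 (period 10).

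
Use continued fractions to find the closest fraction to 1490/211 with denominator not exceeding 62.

Expand x = 1490/211 as a continued fraction with the Euclidean algorithm:
  1490 = 7*211 + 13, so a_0 = 7.
  211 = 16*13 + 3, so a_1 = 16.
  13 = 4*3 + 1, so a_2 = 4.
  3 = 3*1 + 0, so a_3 = 3.
so x = [7; 16, 4, 3].
Convergents (p_i = a_i*p_{i-1} + p_{i-2}, q_i = a_i*q_{i-1} + q_{i-2} with p_{-2}=0, p_{-1}=1, q_{-2}=1, q_{-1}=0), until the denominator exceeds 62:
  i=0: a_0=7, p_0 = 7*1 + 0 = 7, q_0 = 7*0 + 1 = 1.
  i=1: a_1=16, p_1 = 16*7 + 1 = 113, q_1 = 16*1 + 0 = 16.
  i=2: a_2=4, p_2 = 4*113 + 7 = 459, q_2 = 4*16 + 1 = 65.
q_2 = 65 > 62, so the last convergent with denominator <= 62 is p_1/q_1 = 113/16.
The closest fraction with denominator <= 62 is either p_1/q_1 or the intermediate fraction (k*p_1 + p_0)/(k*q_1 + q_0) with the largest k >= 1 whose denominator stays <= 62; these approach x as k grows, and every other convergent or intermediate fraction in range is farther away.
Largest k: floor((62 - q_0)/q_1) = floor((62 - 1)/16) = 3.
That gives (3*113 + 7)/(3*16 + 1) = 346/49.
Compare the errors: |x - 113/16| = |1490*16 - 113*211|/(211*16) = 3/3376, and |x - 346/49| = |1490*49 - 346*211|/(211*49) = 4/10339.
Cross-multiplying, 4*3376 = 13504 < 31017 = 3*10339, so 4/10339 is smaller: the intermediate fraction 346/49 is closer to x than 113/16.

346/49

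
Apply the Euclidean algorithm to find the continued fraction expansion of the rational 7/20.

Run the Euclidean algorithm on 7 and 20; the successive quotients are the partial quotients a_0, a_1, ... (each step inverts the fractional part left over by the previous one):
  7 = 0*20 + 7, so a_0 = 0.
  20 = 2*7 + 6, so a_1 = 2.
  7 = 1*6 + 1, so a_2 = 1.
  6 = 6*1 + 0, so a_3 = 6.
The remainder reaches 0 after 4 divisions, so the expansion has 4 partial quotients, read off in order.

[0; 2, 1, 6]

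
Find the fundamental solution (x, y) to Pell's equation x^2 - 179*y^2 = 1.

First expand sqrt(179) as a continued fraction. With x_i = (sqrt(179) + m_i)/d_i and (m_0, d_0) = (0, 1): a_0 = floor(sqrt(179)) = 13, since 13^2 = 169 <= 179 < 196 = 14^2.
Iterate m_{i+1} = d_i*a_i - m_i, d_{i+1} = (179 - m_{i+1}^2)/d_i, a_{i+1} = floor((a_0 + m_{i+1})/d_{i+1}):
  m_1 = 1*13 - 0 = 13, d_1 = (179 - 13^2)/1 = 10/1 = 10, a_1 = floor((13 + 13)/10) = 2.
  m_2 = 10*2 - 13 = 7, d_2 = (179 - 7^2)/10 = 130/10 = 13, a_2 = floor((13 + 7)/13) = 1.
  m_3 = 13*1 - 7 = 6, d_3 = (179 - 6^2)/13 = 143/13 = 11, a_3 = floor((13 + 6)/11) = 1.
  m_4 = 11*1 - 6 = 5, d_4 = (179 - 5^2)/11 = 154/11 = 14, a_4 = floor((13 + 5)/14) = 1.
  m_5 = 14*1 - 5 = 9, d_5 = (179 - 9^2)/14 = 98/14 = 7, a_5 = floor((13 + 9)/7) = 3.
  m_6 = 7*3 - 9 = 12, d_6 = (179 - 12^2)/7 = 35/7 = 5, a_6 = floor((13 + 12)/5) = 5.
  m_7 = 5*5 - 12 = 13, d_7 = (179 - 13^2)/5 = 10/5 = 2, a_7 = floor((13 + 13)/2) = 13.
  m_8 = 2*13 - 13 = 13, d_8 = (179 - 13^2)/2 = 10/2 = 5, a_8 = floor((13 + 13)/5) = 5.
  m_9 = 5*5 - 13 = 12, d_9 = (179 - 12^2)/5 = 35/5 = 7, a_9 = floor((13 + 12)/7) = 3.
  m_10 = 7*3 - 12 = 9, d_10 = (179 - 9^2)/7 = 98/7 = 14, a_10 = floor((13 + 9)/14) = 1.
  m_11 = 14*1 - 9 = 5, d_11 = (179 - 5^2)/14 = 154/14 = 11, a_11 = floor((13 + 5)/11) = 1.
  m_12 = 11*1 - 5 = 6, d_12 = (179 - 6^2)/11 = 143/11 = 13, a_12 = floor((13 + 6)/13) = 1.
  m_13 = 13*1 - 6 = 7, d_13 = (179 - 7^2)/13 = 130/13 = 10, a_13 = floor((13 + 7)/10) = 2.
  m_14 = 10*2 - 7 = 13, d_14 = (179 - 13^2)/10 = 10/10 = 1, a_14 = floor((13 + 13)/1) = 26.
  m_15 = 1*26 - 13 = 13, d_15 = (179 - 13^2)/1 = 10/1 = 10: (m_15, d_15) = (m_1, d_1) = (13, 10), so from here the quotients repeat a_1, ..., a_14; the period length is 14.
So sqrt(179) = [13; (2, 1, 1, 1, 3, 5, 13, 5, 3, 1, 1, 1, 2, 26)] with period length k = 14.
k is even, so the fundamental solution of x^2 - 179y^2 = 1 is (p_{k-1}, q_{k-1}) = (p_13, q_13); compute convergents through index 13.
Convergents (p_i = a_i*p_{i-1} + p_{i-2}, q_i = a_i*q_{i-1} + q_{i-2} with p_{-2}=0, p_{-1}=1, q_{-2}=1, q_{-1}=0):
  i=0: a_0=13, p_0 = 13*1 + 0 = 13, q_0 = 13*0 + 1 = 1.
  i=1: a_1=2, p_1 = 2*13 + 1 = 27, q_1 = 2*1 + 0 = 2.
  i=2: a_2=1, p_2 = 1*27 + 13 = 40, q_2 = 1*2 + 1 = 3.
  i=3: a_3=1, p_3 = 1*40 + 27 = 67, q_3 = 1*3 + 2 = 5.
  i=4: a_4=1, p_4 = 1*67 + 40 = 107, q_4 = 1*5 + 3 = 8.
  i=5: a_5=3, p_5 = 3*107 + 67 = 388, q_5 = 3*8 + 5 = 29.
  i=6: a_6=5, p_6 = 5*388 + 107 = 2047, q_6 = 5*29 + 8 = 153.
  i=7: a_7=13, p_7 = 13*2047 + 388 = 26999, q_7 = 13*153 + 29 = 2018.
  i=8: a_8=5, p_8 = 5*26999 + 2047 = 137042, q_8 = 5*2018 + 153 = 10243.
  i=9: a_9=3, p_9 = 3*137042 + 26999 = 438125, q_9 = 3*10243 + 2018 = 32747.
  i=10: a_10=1, p_10 = 1*438125 + 137042 = 575167, q_10 = 1*32747 + 10243 = 42990.
  i=11: a_11=1, p_11 = 1*575167 + 438125 = 1013292, q_11 = 1*42990 + 32747 = 75737.
  i=12: a_12=1, p_12 = 1*1013292 + 575167 = 1588459, q_12 = 1*75737 + 42990 = 118727.
  i=13: a_13=2, p_13 = 2*1588459 + 1013292 = 4190210, q_13 = 2*118727 + 75737 = 313191.
Check: 4190210^2 - 179*313191^2 = 17557859844100 - 17557859844099 = 1, so (x, y) = (4190210, 313191) solves the equation, and by the theorem it is the least positive solution.

(x, y) = (4190210, 313191)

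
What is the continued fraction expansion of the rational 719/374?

Run the Euclidean algorithm on 719 and 374; the successive quotients are the partial quotients a_0, a_1, ... (each step inverts the fractional part left over by the previous one):
  719 = 1*374 + 345, so a_0 = 1.
  374 = 1*345 + 29, so a_1 = 1.
  345 = 11*29 + 26, so a_2 = 11.
  29 = 1*26 + 3, so a_3 = 1.
  26 = 8*3 + 2, so a_4 = 8.
  3 = 1*2 + 1, so a_5 = 1.
  2 = 2*1 + 0, so a_6 = 2.
The remainder reaches 0 after 7 divisions, so the expansion has 7 partial quotients, read off in order.

[1; 1, 11, 1, 8, 1, 2]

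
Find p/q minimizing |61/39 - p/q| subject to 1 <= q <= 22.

Expand x = 61/39 as a continued fraction with the Euclidean algorithm:
  61 = 1*39 + 22, so a_0 = 1.
  39 = 1*22 + 17, so a_1 = 1.
  22 = 1*17 + 5, so a_2 = 1.
  17 = 3*5 + 2, so a_3 = 3.
  5 = 2*2 + 1, so a_4 = 2.
  2 = 2*1 + 0, so a_5 = 2.
so x = [1; 1, 1, 3, 2, 2].
Convergents (p_i = a_i*p_{i-1} + p_{i-2}, q_i = a_i*q_{i-1} + q_{i-2} with p_{-2}=0, p_{-1}=1, q_{-2}=1, q_{-1}=0), until the denominator exceeds 22:
  i=0: a_0=1, p_0 = 1*1 + 0 = 1, q_0 = 1*0 + 1 = 1.
  i=1: a_1=1, p_1 = 1*1 + 1 = 2, q_1 = 1*1 + 0 = 1.
  i=2: a_2=1, p_2 = 1*2 + 1 = 3, q_2 = 1*1 + 1 = 2.
  i=3: a_3=3, p_3 = 3*3 + 2 = 11, q_3 = 3*2 + 1 = 7.
  i=4: a_4=2, p_4 = 2*11 + 3 = 25, q_4 = 2*7 + 2 = 16.
  i=5: a_5=2, p_5 = 2*25 + 11 = 61, q_5 = 2*16 + 7 = 39.
q_5 = 39 > 22, so the last convergent with denominator <= 22 is p_4/q_4 = 25/16.
The closest fraction with denominator <= 22 is either p_4/q_4 or the intermediate fraction (k*p_4 + p_3)/(k*q_4 + q_3) with the largest k >= 1 whose denominator stays <= 22; these approach x as k grows, and every other convergent or intermediate fraction in range is farther away.
Largest k: floor((22 - q_3)/q_4) = floor((22 - 7)/16) = 0.
Since k = 0, no intermediate fraction beyond p_4/q_4 has denominator <= 22, so the convergent 25/16 is the closest (its error is |61*16 - 25*39|/(39*16) = 1/624).

25/16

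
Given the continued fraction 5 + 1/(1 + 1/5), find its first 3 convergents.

5/1, 6/1, 35/6

Using the convergent recurrence p_i = a_i*p_{i-1} + p_{i-2}, q_i = a_i*q_{i-1} + q_{i-2} with p_{-2}=0, p_{-1}=1, q_{-2}=1, q_{-1}=0:
  i=0: a_0=5, p_0 = 5*1 + 0 = 5, q_0 = 5*0 + 1 = 1.
  i=1: a_1=1, p_1 = 1*5 + 1 = 6, q_1 = 1*1 + 0 = 1.
  i=2: a_2=5, p_2 = 5*6 + 5 = 35, q_2 = 5*1 + 1 = 6.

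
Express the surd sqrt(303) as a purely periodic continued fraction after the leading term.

Write x_i = (sqrt(303) + m_i)/d_i with (m_0, d_0) = (0, 1). a_0 = floor(sqrt(303)) = 17, since 17^2 = 289 <= 303 < 324 = 18^2.
Iterate m_{i+1} = d_i*a_i - m_i, d_{i+1} = (303 - m_{i+1}^2)/d_i, a_{i+1} = floor((a_0 + m_{i+1})/d_{i+1}):
  m_1 = 1*17 - 0 = 17, d_1 = (303 - 17^2)/1 = 14/1 = 14, a_1 = floor((17 + 17)/14) = 2.
  m_2 = 14*2 - 17 = 11, d_2 = (303 - 11^2)/14 = 182/14 = 13, a_2 = floor((17 + 11)/13) = 2.
  m_3 = 13*2 - 11 = 15, d_3 = (303 - 15^2)/13 = 78/13 = 6, a_3 = floor((17 + 15)/6) = 5.
  m_4 = 6*5 - 15 = 15, d_4 = (303 - 15^2)/6 = 78/6 = 13, a_4 = floor((17 + 15)/13) = 2.
  m_5 = 13*2 - 15 = 11, d_5 = (303 - 11^2)/13 = 182/13 = 14, a_5 = floor((17 + 11)/14) = 2.
  m_6 = 14*2 - 11 = 17, d_6 = (303 - 17^2)/14 = 14/14 = 1, a_6 = floor((17 + 17)/1) = 34.
  m_7 = 1*34 - 17 = 17, d_7 = (303 - 17^2)/1 = 14/1 = 14: (m_7, d_7) = (m_1, d_1) = (17, 14), so from here the quotients repeat a_1, ..., a_6; the period length is 6.
Hence the expansion of sqrt(303) is a_0 = 17 followed by the repeating block 2, 2, 5, 2, 2, 34 (period 6).

[17; (2, 2, 5, 2, 2, 34)]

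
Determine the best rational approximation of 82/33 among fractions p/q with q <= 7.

5/2

Expand x = 82/33 as a continued fraction with the Euclidean algorithm:
  82 = 2*33 + 16, so a_0 = 2.
  33 = 2*16 + 1, so a_1 = 2.
  16 = 16*1 + 0, so a_2 = 16.
so x = [2; 2, 16].
Convergents (p_i = a_i*p_{i-1} + p_{i-2}, q_i = a_i*q_{i-1} + q_{i-2} with p_{-2}=0, p_{-1}=1, q_{-2}=1, q_{-1}=0), until the denominator exceeds 7:
  i=0: a_0=2, p_0 = 2*1 + 0 = 2, q_0 = 2*0 + 1 = 1.
  i=1: a_1=2, p_1 = 2*2 + 1 = 5, q_1 = 2*1 + 0 = 2.
  i=2: a_2=16, p_2 = 16*5 + 2 = 82, q_2 = 16*2 + 1 = 33.
q_2 = 33 > 7, so the last convergent with denominator <= 7 is p_1/q_1 = 5/2.
The closest fraction with denominator <= 7 is either p_1/q_1 or the intermediate fraction (k*p_1 + p_0)/(k*q_1 + q_0) with the largest k >= 1 whose denominator stays <= 7; these approach x as k grows, and every other convergent or intermediate fraction in range is farther away.
Largest k: floor((7 - q_0)/q_1) = floor((7 - 1)/2) = 3.
That gives (3*5 + 2)/(3*2 + 1) = 17/7.
Compare the errors: |x - 5/2| = |82*2 - 5*33|/(33*2) = 1/66, and |x - 17/7| = |82*7 - 17*33|/(33*7) = 13/231.
Cross-multiplying, 1*231 = 231 < 858 = 13*66, so 1/66 is smaller: the convergent 5/2 is closer to x than 17/7.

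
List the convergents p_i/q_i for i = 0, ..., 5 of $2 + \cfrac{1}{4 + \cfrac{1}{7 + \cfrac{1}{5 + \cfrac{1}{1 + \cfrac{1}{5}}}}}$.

Using the convergent recurrence p_i = a_i*p_{i-1} + p_{i-2}, q_i = a_i*q_{i-1} + q_{i-2} with p_{-2}=0, p_{-1}=1, q_{-2}=1, q_{-1}=0:
  i=0: a_0=2, p_0 = 2*1 + 0 = 2, q_0 = 2*0 + 1 = 1.
  i=1: a_1=4, p_1 = 4*2 + 1 = 9, q_1 = 4*1 + 0 = 4.
  i=2: a_2=7, p_2 = 7*9 + 2 = 65, q_2 = 7*4 + 1 = 29.
  i=3: a_3=5, p_3 = 5*65 + 9 = 334, q_3 = 5*29 + 4 = 149.
  i=4: a_4=1, p_4 = 1*334 + 65 = 399, q_4 = 1*149 + 29 = 178.
  i=5: a_5=5, p_5 = 5*399 + 334 = 2329, q_5 = 5*178 + 149 = 1039.

2/1, 9/4, 65/29, 334/149, 399/178, 2329/1039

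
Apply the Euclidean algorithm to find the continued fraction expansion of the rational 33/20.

Run the Euclidean algorithm on 33 and 20; the successive quotients are the partial quotients a_0, a_1, ... (each step inverts the fractional part left over by the previous one):
  33 = 1*20 + 13, so a_0 = 1.
  20 = 1*13 + 7, so a_1 = 1.
  13 = 1*7 + 6, so a_2 = 1.
  7 = 1*6 + 1, so a_3 = 1.
  6 = 6*1 + 0, so a_4 = 6.
The remainder reaches 0 after 5 divisions, so the expansion has 5 partial quotients, read off in order.

[1; 1, 1, 1, 6]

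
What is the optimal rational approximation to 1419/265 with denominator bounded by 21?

Expand x = 1419/265 as a continued fraction with the Euclidean algorithm:
  1419 = 5*265 + 94, so a_0 = 5.
  265 = 2*94 + 77, so a_1 = 2.
  94 = 1*77 + 17, so a_2 = 1.
  77 = 4*17 + 9, so a_3 = 4.
  17 = 1*9 + 8, so a_4 = 1.
  9 = 1*8 + 1, so a_5 = 1.
  8 = 8*1 + 0, so a_6 = 8.
so x = [5; 2, 1, 4, 1, 1, 8].
Convergents (p_i = a_i*p_{i-1} + p_{i-2}, q_i = a_i*q_{i-1} + q_{i-2} with p_{-2}=0, p_{-1}=1, q_{-2}=1, q_{-1}=0), until the denominator exceeds 21:
  i=0: a_0=5, p_0 = 5*1 + 0 = 5, q_0 = 5*0 + 1 = 1.
  i=1: a_1=2, p_1 = 2*5 + 1 = 11, q_1 = 2*1 + 0 = 2.
  i=2: a_2=1, p_2 = 1*11 + 5 = 16, q_2 = 1*2 + 1 = 3.
  i=3: a_3=4, p_3 = 4*16 + 11 = 75, q_3 = 4*3 + 2 = 14.
  i=4: a_4=1, p_4 = 1*75 + 16 = 91, q_4 = 1*14 + 3 = 17.
  i=5: a_5=1, p_5 = 1*91 + 75 = 166, q_5 = 1*17 + 14 = 31.
q_5 = 31 > 21, so the last convergent with denominator <= 21 is p_4/q_4 = 91/17.
The closest fraction with denominator <= 21 is either p_4/q_4 or the intermediate fraction (k*p_4 + p_3)/(k*q_4 + q_3) with the largest k >= 1 whose denominator stays <= 21; these approach x as k grows, and every other convergent or intermediate fraction in range is farther away.
Largest k: floor((21 - q_3)/q_4) = floor((21 - 14)/17) = 0.
Since k = 0, no intermediate fraction beyond p_4/q_4 has denominator <= 21, so the convergent 91/17 is the closest (its error is |1419*17 - 91*265|/(265*17) = 8/4505).

91/17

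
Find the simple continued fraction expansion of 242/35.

[6; 1, 10, 1, 2]

Run the Euclidean algorithm on 242 and 35; the successive quotients are the partial quotients a_0, a_1, ... (each step inverts the fractional part left over by the previous one):
  242 = 6*35 + 32, so a_0 = 6.
  35 = 1*32 + 3, so a_1 = 1.
  32 = 10*3 + 2, so a_2 = 10.
  3 = 1*2 + 1, so a_3 = 1.
  2 = 2*1 + 0, so a_4 = 2.
The remainder reaches 0 after 5 divisions, so the expansion has 5 partial quotients, read off in order.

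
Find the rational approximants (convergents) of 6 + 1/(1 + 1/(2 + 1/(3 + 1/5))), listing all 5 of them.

6/1, 7/1, 20/3, 67/10, 355/53

Using the convergent recurrence p_i = a_i*p_{i-1} + p_{i-2}, q_i = a_i*q_{i-1} + q_{i-2} with p_{-2}=0, p_{-1}=1, q_{-2}=1, q_{-1}=0:
  i=0: a_0=6, p_0 = 6*1 + 0 = 6, q_0 = 6*0 + 1 = 1.
  i=1: a_1=1, p_1 = 1*6 + 1 = 7, q_1 = 1*1 + 0 = 1.
  i=2: a_2=2, p_2 = 2*7 + 6 = 20, q_2 = 2*1 + 1 = 3.
  i=3: a_3=3, p_3 = 3*20 + 7 = 67, q_3 = 3*3 + 1 = 10.
  i=4: a_4=5, p_4 = 5*67 + 20 = 355, q_4 = 5*10 + 3 = 53.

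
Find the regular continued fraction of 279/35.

[7; 1, 34]

Run the Euclidean algorithm on 279 and 35; the successive quotients are the partial quotients a_0, a_1, ... (each step inverts the fractional part left over by the previous one):
  279 = 7*35 + 34, so a_0 = 7.
  35 = 1*34 + 1, so a_1 = 1.
  34 = 34*1 + 0, so a_2 = 34.
The remainder reaches 0 after 3 divisions, so the expansion has 3 partial quotients, read off in order.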